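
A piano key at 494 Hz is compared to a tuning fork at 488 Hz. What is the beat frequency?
6 Hz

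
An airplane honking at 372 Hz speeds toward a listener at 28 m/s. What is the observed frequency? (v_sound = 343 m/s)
f_obs = f·v/(v − v_s) = 405.1 Hz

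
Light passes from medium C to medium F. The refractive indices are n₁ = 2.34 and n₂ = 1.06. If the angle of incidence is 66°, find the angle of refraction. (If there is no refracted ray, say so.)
sin θ₂ = (n₁/n₂)·sin θ₁ = 2.017 > 1, so there is no refracted ray — the light undergoes total internal reflection.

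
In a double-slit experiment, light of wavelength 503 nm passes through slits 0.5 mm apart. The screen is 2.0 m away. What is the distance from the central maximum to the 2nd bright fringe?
y = mλL/d = 4.024 mm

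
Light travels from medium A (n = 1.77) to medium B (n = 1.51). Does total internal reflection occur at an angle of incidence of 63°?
θc = arcsin(n₂/n₁) = 58.55°; 63° > θc, so yes — total internal reflection.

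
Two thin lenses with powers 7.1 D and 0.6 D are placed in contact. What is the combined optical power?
P_total = P₁ + P₂ = 7.7 D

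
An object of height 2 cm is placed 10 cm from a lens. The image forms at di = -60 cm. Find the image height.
hi = (-di/do) × ho = 12 cm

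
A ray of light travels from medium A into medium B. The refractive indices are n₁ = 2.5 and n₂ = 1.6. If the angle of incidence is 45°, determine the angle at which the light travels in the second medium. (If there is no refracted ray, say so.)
sin θ₂ = (n₁/n₂)·sin θ₁ = 1.105 > 1, so there is no refracted ray — the light undergoes total internal reflection.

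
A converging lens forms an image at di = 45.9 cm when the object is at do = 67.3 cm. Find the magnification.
M = −di/do = -0.682 (inverted image)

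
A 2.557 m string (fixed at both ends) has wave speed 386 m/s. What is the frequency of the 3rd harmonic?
fₙ = nv/(2L) = 226.4 Hz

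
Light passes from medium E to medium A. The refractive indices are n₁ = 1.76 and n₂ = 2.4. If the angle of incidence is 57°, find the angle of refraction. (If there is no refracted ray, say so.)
sin θ₂ = (n₁/n₂)·sin θ₁ = 0.615 → θ₂ = 37.95°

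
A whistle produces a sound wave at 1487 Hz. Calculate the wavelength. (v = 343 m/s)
λ = v/f = 0.2307 m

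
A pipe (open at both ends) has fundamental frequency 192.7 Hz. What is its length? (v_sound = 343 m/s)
L = v/(2f₁) = 0.89 m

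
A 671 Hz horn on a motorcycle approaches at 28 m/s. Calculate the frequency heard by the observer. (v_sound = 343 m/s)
f_obs = f·v/(v − v_s) = 730.6 Hz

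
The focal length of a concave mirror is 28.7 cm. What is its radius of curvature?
R = 2|f| = 57.4 cm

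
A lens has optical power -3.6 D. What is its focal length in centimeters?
f = 1/P = -27.78 cm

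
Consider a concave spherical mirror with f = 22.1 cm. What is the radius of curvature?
R = 2|f| = 44.2 cm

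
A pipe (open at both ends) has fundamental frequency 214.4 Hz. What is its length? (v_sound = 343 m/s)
L = v/(2f₁) = 0.7999 m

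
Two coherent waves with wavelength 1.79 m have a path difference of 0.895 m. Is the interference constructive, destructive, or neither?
destructive — path difference = 0.5λ, an odd multiple of λ/2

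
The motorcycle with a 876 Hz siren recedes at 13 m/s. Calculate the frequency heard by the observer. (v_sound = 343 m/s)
f_obs = f·v/(v + v_s) = 844 Hz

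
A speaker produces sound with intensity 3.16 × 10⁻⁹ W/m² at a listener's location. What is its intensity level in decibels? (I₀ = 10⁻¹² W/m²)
β = 10·log₁₀(I/I₀) = 35 dB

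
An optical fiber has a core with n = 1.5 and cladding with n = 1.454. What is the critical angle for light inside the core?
θc = arcsin(n_cladding/n_core) = 75.77°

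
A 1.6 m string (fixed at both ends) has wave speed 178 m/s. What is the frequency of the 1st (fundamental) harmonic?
fₙ = nv/(2L) = 55.62 Hz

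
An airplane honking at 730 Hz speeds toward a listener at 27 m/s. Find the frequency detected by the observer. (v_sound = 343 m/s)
f_obs = f·v/(v − v_s) = 792.4 Hz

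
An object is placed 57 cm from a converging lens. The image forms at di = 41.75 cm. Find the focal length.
1/f = 1/do + 1/di → f = 24.1 cm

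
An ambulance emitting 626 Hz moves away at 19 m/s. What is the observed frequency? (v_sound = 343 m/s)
f_obs = f·v/(v + v_s) = 593.1 Hz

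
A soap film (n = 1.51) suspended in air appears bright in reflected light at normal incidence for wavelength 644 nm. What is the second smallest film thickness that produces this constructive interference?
2nt = (m − ½)λ with m = 2 → t = (m − ½)λ/(2n) = 319.9 nm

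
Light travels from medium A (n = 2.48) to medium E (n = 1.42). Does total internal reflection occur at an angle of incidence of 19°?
θc = arcsin(n₂/n₁) = 34.93°; 19° < θc, so no — the ray refracts.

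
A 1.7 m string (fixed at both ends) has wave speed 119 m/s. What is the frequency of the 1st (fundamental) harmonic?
fₙ = nv/(2L) = 35 Hz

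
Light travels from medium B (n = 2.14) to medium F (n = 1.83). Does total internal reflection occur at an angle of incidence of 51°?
θc = arcsin(n₂/n₁) = 58.78°; 51° < θc, so no — the ray refracts.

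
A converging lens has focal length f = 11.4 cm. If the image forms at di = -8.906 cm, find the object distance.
1/do = 1/f − 1/di → do = 5 cm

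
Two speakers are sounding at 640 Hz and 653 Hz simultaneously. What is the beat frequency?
13 Hz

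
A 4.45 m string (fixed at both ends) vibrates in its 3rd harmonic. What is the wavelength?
λₙ = 2L/n = 2.967 m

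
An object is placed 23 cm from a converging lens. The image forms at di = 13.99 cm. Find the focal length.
1/f = 1/do + 1/di → f = 8.699 cm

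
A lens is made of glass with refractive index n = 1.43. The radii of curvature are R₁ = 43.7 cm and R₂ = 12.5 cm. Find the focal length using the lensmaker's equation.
1/f = (n − 1)(1/R₁ − 1/R₂) → f = -40.72 cm (diverging lens)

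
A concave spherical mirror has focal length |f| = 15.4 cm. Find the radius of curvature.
R = 2|f| = 30.8 cm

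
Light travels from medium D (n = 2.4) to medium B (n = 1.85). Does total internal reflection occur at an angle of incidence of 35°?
θc = arcsin(n₂/n₁) = 50.43°; 35° < θc, so no — the ray refracts.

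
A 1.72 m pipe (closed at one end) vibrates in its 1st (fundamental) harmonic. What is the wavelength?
λₙ = 4L/n = 6.88 m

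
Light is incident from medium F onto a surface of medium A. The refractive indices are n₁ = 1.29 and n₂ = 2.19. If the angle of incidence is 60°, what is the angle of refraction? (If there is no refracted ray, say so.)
sin θ₂ = (n₁/n₂)·sin θ₁ = 0.5101 → θ₂ = 30.67°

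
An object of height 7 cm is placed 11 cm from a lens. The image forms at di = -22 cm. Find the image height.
hi = (-di/do) × ho = 14 cm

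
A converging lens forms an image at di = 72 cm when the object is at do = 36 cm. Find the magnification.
M = −di/do = -2 (inverted image)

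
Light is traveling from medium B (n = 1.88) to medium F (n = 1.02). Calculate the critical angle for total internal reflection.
θc = arcsin(n₂/n₁) = 32.86°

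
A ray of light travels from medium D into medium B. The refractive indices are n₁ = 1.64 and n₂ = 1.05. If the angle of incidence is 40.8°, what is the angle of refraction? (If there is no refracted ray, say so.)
sin θ₂ = (n₁/n₂)·sin θ₁ = 1.021 > 1, so there is no refracted ray — the light undergoes total internal reflection.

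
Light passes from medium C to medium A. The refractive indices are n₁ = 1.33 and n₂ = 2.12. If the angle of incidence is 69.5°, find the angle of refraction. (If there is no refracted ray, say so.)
sin θ₂ = (n₁/n₂)·sin θ₁ = 0.5876 → θ₂ = 35.99°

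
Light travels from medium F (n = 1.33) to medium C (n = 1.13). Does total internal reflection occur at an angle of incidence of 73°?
θc = arcsin(n₂/n₁) = 58.17°; 73° > θc, so yes — total internal reflection.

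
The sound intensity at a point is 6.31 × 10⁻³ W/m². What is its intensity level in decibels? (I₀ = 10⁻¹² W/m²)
β = 10·log₁₀(I/I₀) = 98 dB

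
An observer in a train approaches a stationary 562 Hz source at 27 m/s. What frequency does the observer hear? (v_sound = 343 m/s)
f_obs = f·(v + v_o)/v = 606.2 Hz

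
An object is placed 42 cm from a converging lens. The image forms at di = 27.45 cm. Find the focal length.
1/f = 1/do + 1/di → f = 16.6 cm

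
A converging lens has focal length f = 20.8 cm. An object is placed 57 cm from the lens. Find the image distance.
1/di = 1/f − 1/do → di = 32.75 cm (real image)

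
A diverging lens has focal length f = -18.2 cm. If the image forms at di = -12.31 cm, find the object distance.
1/do = 1/f − 1/di → do = 38.04 cm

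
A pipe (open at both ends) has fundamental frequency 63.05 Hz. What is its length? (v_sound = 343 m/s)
L = v/(2f₁) = 2.72 m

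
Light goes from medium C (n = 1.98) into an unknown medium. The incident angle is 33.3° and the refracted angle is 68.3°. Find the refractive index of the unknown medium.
n₂ = n₁·sin θ₁ / sin θ₂ = 1.17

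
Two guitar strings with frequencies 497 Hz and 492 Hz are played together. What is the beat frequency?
5 Hz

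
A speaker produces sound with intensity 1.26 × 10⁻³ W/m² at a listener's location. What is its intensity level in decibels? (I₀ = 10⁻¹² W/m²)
β = 10·log₁₀(I/I₀) = 91 dB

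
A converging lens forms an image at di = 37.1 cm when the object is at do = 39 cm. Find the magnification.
M = −di/do = -0.9513 (inverted image)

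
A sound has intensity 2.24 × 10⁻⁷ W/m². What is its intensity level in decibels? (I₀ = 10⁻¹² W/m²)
β = 10·log₁₀(I/I₀) = 53.5 dB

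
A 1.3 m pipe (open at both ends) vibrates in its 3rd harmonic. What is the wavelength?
λₙ = 2L/n = 0.8667 m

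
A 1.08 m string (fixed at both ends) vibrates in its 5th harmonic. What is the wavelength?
λₙ = 2L/n = 0.432 m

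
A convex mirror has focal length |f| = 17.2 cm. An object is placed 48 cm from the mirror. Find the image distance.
f = −17.2 cm (convex); 1/di = 1/f − 1/do → di = -12.66 cm (virtual image, behind mirror)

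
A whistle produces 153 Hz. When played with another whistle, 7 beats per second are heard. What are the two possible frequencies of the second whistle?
f₂ = 153 ± 7 Hz → 160 Hz or 146 Hz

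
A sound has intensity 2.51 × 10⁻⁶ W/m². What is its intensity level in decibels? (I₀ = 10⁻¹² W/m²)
β = 10·log₁₀(I/I₀) = 64 dB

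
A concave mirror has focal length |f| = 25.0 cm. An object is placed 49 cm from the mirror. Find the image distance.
f = +25.0 cm (concave); 1/di = 1/f − 1/do → di = 51.04 cm (real image, in front of mirror)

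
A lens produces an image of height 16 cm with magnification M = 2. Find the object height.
ho = |hi|/|M| = 8 cm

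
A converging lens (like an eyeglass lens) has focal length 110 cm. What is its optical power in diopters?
P = 1/f = 0.9091 D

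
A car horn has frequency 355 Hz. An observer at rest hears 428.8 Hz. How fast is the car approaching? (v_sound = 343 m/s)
v_s = v·(1 − f/f_obs) = 59.03 m/s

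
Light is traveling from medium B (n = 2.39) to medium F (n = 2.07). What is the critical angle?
θc = arcsin(n₂/n₁) = 60.01°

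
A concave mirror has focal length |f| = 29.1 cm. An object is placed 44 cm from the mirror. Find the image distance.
f = +29.1 cm (concave); 1/di = 1/f − 1/do → di = 85.93 cm (real image, in front of mirror)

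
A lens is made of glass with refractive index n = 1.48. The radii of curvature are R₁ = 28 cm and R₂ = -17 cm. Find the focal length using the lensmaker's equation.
1/f = (n − 1)(1/R₁ − 1/R₂) → f = 22.04 cm (converging lens)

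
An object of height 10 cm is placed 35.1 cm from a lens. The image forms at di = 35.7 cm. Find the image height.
hi = (-di/do) × ho = -10.17 cm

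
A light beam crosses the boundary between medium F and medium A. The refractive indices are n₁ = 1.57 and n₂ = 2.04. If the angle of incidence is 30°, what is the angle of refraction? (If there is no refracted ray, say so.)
sin θ₂ = (n₁/n₂)·sin θ₁ = 0.3848 → θ₂ = 22.63°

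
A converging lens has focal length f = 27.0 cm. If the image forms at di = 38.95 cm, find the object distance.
1/do = 1/f − 1/di → do = 88 cm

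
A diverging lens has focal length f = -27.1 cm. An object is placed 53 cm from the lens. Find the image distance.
1/di = 1/f − 1/do → di = -17.93 cm (virtual image)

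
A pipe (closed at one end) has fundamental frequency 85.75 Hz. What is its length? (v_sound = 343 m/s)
L = v/(4f₁) = 1 m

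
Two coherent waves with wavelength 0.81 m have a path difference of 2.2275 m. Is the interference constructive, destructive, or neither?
neither (partial) — path difference = 2.75λ, neither a whole number of wavelengths nor an odd multiple of λ/2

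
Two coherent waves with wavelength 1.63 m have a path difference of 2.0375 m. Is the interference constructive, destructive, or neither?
neither (partial) — path difference = 1.25λ, neither a whole number of wavelengths nor an odd multiple of λ/2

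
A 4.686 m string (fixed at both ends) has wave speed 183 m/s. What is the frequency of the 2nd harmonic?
fₙ = nv/(2L) = 39.05 Hz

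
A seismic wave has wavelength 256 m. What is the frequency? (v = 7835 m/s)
f = v/λ = 30.61 Hz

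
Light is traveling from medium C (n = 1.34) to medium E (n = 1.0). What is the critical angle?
θc = arcsin(n₂/n₁) = 48.27°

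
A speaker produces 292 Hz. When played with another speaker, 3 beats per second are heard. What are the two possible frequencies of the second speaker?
f₂ = 292 ± 3 Hz → 295 Hz or 289 Hz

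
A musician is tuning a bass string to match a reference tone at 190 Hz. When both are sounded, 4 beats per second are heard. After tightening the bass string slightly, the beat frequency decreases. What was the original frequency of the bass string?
186 Hz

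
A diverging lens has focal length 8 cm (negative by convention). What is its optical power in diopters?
P = 1/f = -12.5 D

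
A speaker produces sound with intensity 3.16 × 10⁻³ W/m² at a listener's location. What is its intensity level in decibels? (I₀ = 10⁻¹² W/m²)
β = 10·log₁₀(I/I₀) = 95 dB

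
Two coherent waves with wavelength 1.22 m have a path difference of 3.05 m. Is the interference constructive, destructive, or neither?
destructive — path difference = 2.5λ, an odd multiple of λ/2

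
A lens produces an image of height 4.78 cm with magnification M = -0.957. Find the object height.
ho = |hi|/|M| = 4.995 cm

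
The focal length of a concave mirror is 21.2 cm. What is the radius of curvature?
R = 2|f| = 42.4 cm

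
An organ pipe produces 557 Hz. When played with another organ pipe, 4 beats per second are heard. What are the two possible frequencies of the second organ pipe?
f₂ = 557 ± 4 Hz → 561 Hz or 553 Hz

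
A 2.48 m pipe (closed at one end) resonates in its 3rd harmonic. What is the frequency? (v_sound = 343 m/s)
fₙ = nv/(4L) = 103.7 Hz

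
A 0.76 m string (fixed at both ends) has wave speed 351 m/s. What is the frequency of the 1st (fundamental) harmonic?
fₙ = nv/(2L) = 230.9 Hz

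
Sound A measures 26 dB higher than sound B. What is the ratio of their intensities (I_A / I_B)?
I_A/I_B = 10^(Δβ/10) = 398.1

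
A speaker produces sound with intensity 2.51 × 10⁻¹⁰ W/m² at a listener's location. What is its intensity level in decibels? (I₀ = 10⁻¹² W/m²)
β = 10·log₁₀(I/I₀) = 24 dB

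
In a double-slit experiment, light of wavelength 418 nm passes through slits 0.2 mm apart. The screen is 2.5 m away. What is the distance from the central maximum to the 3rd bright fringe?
y = mλL/d = 15.67 mm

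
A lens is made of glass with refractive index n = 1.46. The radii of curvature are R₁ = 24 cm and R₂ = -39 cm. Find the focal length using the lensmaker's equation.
1/f = (n − 1)(1/R₁ − 1/R₂) → f = 32.3 cm (converging lens)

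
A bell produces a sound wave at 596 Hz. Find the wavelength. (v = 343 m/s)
λ = v/f = 0.5755 m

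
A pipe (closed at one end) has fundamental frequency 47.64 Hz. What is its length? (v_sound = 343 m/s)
L = v/(4f₁) = 1.8 m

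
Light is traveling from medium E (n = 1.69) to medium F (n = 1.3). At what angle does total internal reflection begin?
θc = arcsin(n₂/n₁) = 50.28°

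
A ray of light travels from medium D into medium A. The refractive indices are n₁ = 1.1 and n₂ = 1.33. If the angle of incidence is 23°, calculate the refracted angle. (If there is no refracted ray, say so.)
sin θ₂ = (n₁/n₂)·sin θ₁ = 0.3232 → θ₂ = 18.85°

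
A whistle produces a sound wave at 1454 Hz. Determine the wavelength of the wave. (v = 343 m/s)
λ = v/f = 0.2359 m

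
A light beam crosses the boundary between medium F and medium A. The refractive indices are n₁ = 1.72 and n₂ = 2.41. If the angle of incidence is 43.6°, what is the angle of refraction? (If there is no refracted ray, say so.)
sin θ₂ = (n₁/n₂)·sin θ₁ = 0.4922 → θ₂ = 29.48°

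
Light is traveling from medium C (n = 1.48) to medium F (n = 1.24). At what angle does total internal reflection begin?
θc = arcsin(n₂/n₁) = 56.91°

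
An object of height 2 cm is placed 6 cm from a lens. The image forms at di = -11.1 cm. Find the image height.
hi = (-di/do) × ho = 3.7 cm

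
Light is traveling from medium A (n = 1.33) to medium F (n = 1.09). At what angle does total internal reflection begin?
θc = arcsin(n₂/n₁) = 55.04°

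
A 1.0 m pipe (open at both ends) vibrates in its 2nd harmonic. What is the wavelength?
λₙ = 2L/n = 1 m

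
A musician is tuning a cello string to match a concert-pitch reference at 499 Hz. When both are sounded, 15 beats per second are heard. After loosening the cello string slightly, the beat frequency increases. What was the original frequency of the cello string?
484 Hz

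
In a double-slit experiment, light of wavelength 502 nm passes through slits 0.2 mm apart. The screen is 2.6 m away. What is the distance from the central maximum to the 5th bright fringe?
y = mλL/d = 32.63 mm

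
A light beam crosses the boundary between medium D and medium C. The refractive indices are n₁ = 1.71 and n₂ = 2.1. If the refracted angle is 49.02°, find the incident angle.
sin θ₁ = (n₂/n₁)·sin θ₂ → θ₁ = 67.99°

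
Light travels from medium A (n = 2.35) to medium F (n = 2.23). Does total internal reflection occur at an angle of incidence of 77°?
θc = arcsin(n₂/n₁) = 71.61°; 77° > θc, so yes — total internal reflection.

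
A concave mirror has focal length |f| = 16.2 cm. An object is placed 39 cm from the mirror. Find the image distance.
f = +16.2 cm (concave); 1/di = 1/f − 1/do → di = 27.71 cm (real image, in front of mirror)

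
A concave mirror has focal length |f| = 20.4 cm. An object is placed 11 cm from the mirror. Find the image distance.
f = +20.4 cm (concave); 1/di = 1/f − 1/do → di = -23.87 cm (virtual image, behind mirror)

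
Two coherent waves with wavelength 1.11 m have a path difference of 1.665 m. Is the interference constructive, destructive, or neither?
destructive — path difference = 1.5λ, an odd multiple of λ/2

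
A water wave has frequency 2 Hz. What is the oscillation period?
T = 1/f = 0.5 s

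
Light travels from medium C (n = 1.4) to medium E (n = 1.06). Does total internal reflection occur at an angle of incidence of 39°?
θc = arcsin(n₂/n₁) = 49.21°; 39° < θc, so no — the ray refracts.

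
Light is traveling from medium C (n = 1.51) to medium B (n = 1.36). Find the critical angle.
θc = arcsin(n₂/n₁) = 64.25°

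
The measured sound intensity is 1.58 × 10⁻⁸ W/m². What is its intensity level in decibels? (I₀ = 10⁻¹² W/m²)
β = 10·log₁₀(I/I₀) = 41.99 dB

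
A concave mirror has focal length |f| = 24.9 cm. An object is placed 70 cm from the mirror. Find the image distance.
f = +24.9 cm (concave); 1/di = 1/f − 1/do → di = 38.65 cm (real image, in front of mirror)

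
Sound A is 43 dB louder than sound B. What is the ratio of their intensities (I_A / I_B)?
I_A/I_B = 10^(Δβ/10) = 19950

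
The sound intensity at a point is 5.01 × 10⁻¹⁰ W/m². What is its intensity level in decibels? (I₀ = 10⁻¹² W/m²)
β = 10·log₁₀(I/I₀) = 27 dB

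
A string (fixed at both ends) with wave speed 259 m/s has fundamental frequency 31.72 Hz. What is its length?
L = v/(2f₁) = 4.083 m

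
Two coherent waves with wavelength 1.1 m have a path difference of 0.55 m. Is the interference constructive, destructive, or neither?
destructive — path difference = 0.5λ, an odd multiple of λ/2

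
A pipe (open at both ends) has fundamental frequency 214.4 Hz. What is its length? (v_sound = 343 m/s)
L = v/(2f₁) = 0.7999 m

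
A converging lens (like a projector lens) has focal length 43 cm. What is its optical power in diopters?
P = 1/f = 2.326 D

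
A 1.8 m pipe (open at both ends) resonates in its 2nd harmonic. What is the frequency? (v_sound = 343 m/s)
fₙ = nv/(2L) = 190.6 Hz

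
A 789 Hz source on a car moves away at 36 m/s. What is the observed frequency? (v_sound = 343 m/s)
f_obs = f·v/(v + v_s) = 714.1 Hz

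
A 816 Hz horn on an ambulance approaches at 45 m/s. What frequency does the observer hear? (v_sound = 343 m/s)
f_obs = f·v/(v − v_s) = 939.2 Hz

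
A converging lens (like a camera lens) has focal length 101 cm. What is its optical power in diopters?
P = 1/f = 0.9901 D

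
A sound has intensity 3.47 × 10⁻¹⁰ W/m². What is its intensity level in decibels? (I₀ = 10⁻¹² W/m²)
β = 10·log₁₀(I/I₀) = 25.4 dB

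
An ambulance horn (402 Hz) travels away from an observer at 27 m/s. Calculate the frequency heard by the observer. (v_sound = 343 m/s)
f_obs = f·v/(v + v_s) = 372.7 Hz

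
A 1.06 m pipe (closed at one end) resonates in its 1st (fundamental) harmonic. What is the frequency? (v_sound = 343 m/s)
fₙ = nv/(4L) = 80.9 Hz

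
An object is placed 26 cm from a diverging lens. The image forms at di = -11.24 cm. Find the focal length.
1/f = 1/do + 1/di → f = -19.8 cm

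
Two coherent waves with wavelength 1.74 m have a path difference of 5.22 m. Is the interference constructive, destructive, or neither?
constructive — path difference = 3λ, a whole number of wavelengths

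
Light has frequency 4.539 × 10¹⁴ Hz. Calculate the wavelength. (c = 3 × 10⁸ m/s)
λ = c/f = 660.9 nm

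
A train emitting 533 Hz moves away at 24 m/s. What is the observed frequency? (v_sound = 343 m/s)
f_obs = f·v/(v + v_s) = 498.1 Hz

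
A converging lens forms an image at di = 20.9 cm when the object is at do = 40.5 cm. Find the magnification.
M = −di/do = -0.516 (inverted image)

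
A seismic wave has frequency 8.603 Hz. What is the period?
T = 1/f = 0.1162 s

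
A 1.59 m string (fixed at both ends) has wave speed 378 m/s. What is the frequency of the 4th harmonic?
fₙ = nv/(2L) = 475.5 Hz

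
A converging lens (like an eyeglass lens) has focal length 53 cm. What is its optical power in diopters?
P = 1/f = 1.887 D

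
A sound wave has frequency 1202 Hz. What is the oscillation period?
T = 1/f = 8.319 × 10⁻⁴ s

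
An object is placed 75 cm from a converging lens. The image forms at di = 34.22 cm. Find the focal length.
1/f = 1/do + 1/di → f = 23.5 cm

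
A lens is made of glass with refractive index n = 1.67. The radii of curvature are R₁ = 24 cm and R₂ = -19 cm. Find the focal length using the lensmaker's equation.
1/f = (n − 1)(1/R₁ − 1/R₂) → f = 15.83 cm (converging lens)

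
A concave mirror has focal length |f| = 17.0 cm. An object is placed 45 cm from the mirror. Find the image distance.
f = +17.0 cm (concave); 1/di = 1/f − 1/do → di = 27.32 cm (real image, in front of mirror)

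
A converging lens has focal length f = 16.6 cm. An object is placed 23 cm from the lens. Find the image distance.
1/di = 1/f − 1/do → di = 59.66 cm (real image)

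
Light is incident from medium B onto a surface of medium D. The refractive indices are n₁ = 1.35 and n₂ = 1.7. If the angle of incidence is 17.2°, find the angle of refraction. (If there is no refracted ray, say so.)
sin θ₂ = (n₁/n₂)·sin θ₁ = 0.2348 → θ₂ = 13.58°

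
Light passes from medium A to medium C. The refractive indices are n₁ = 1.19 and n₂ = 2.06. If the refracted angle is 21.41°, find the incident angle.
sin θ₁ = (n₂/n₁)·sin θ₂ → θ₁ = 39.19°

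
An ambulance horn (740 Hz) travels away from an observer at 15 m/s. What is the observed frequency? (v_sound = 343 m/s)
f_obs = f·v/(v + v_s) = 709 Hz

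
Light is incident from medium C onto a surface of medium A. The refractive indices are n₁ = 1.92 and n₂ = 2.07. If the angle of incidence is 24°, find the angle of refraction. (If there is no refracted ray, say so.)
sin θ₂ = (n₁/n₂)·sin θ₁ = 0.3773 → θ₂ = 22.16°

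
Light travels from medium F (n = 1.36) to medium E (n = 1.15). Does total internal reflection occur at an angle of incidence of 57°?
θc = arcsin(n₂/n₁) = 57.74°; 57° < θc, so no — the ray refracts.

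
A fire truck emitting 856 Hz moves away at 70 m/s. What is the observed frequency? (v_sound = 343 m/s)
f_obs = f·v/(v + v_s) = 710.9 Hz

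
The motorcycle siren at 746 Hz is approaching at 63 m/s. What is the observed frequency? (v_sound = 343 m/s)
f_obs = f·v/(v − v_s) = 913.9 Hz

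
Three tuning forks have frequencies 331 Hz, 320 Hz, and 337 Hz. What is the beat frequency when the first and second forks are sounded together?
11 Hz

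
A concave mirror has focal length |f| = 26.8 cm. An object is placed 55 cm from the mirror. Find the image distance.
f = +26.8 cm (concave); 1/di = 1/f − 1/do → di = 52.27 cm (real image, in front of mirror)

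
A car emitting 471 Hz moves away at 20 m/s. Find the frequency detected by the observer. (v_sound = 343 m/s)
f_obs = f·v/(v + v_s) = 445 Hz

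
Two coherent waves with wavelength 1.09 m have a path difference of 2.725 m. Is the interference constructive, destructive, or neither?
destructive — path difference = 2.5λ, an odd multiple of λ/2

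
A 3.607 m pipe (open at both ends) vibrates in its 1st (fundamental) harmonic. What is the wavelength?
λₙ = 2L/n = 7.214 m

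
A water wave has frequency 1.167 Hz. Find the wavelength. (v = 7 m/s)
λ = v/f = 5.998 m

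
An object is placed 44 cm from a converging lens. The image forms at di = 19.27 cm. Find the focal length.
1/f = 1/do + 1/di → f = 13.4 cm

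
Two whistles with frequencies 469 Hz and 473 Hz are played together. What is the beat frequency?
4 Hz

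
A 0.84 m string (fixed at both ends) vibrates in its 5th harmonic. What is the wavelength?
λₙ = 2L/n = 0.336 m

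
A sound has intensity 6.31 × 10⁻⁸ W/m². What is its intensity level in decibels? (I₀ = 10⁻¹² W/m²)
β = 10·log₁₀(I/I₀) = 48 dB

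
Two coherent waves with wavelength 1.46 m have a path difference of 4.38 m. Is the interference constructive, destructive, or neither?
constructive — path difference = 3λ, a whole number of wavelengths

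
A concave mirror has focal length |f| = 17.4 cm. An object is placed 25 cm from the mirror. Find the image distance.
f = +17.4 cm (concave); 1/di = 1/f − 1/do → di = 57.24 cm (real image, in front of mirror)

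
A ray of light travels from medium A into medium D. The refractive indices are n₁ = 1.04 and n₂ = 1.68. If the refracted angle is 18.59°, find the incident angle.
sin θ₁ = (n₂/n₁)·sin θ₂ → θ₁ = 31°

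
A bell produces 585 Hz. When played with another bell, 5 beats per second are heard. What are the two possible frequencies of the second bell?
f₂ = 585 ± 5 Hz → 590 Hz or 580 Hz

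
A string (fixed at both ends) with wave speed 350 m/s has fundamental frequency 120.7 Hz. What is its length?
L = v/(2f₁) = 1.45 m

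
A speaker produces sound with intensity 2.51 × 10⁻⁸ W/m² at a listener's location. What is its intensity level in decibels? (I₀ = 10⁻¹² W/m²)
β = 10·log₁₀(I/I₀) = 44 dB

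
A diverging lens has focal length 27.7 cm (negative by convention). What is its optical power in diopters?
P = 1/f = -3.61 D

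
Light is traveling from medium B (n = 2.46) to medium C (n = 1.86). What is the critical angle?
θc = arcsin(n₂/n₁) = 49.12°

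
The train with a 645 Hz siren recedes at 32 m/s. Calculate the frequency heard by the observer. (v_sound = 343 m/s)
f_obs = f·v/(v + v_s) = 590 Hz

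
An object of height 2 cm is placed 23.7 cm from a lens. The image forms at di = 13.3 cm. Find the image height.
hi = (-di/do) × ho = -1.122 cm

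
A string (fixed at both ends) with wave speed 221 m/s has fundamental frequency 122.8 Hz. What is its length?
L = v/(2f₁) = 0.8998 m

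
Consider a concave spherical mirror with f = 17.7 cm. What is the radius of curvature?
R = 2|f| = 35.4 cm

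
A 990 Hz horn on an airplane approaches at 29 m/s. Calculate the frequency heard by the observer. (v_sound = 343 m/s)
f_obs = f·v/(v − v_s) = 1081 Hz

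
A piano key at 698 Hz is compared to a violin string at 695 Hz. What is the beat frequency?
3 Hz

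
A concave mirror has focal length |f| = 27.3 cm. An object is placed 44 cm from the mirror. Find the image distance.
f = +27.3 cm (concave); 1/di = 1/f − 1/do → di = 71.93 cm (real image, in front of mirror)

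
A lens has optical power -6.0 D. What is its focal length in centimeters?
f = 1/P = -16.67 cm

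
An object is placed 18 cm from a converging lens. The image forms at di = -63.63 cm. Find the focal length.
1/f = 1/do + 1/di → f = 25.1 cm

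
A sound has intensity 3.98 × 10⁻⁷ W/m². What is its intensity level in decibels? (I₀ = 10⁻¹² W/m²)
β = 10·log₁₀(I/I₀) = 56 dB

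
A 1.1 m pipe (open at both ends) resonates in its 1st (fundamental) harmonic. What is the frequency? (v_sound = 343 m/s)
fₙ = nv/(2L) = 155.9 Hz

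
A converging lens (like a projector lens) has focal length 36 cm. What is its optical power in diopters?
P = 1/f = 2.778 D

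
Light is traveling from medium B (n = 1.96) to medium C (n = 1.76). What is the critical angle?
θc = arcsin(n₂/n₁) = 63.89°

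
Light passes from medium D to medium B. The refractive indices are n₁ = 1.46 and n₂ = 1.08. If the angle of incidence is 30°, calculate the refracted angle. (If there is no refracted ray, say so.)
sin θ₂ = (n₁/n₂)·sin θ₁ = 0.6759 → θ₂ = 42.53°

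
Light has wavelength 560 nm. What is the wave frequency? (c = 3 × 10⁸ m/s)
f = c/λ = 5.357 × 10¹⁴ Hz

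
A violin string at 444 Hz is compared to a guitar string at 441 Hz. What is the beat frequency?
3 Hz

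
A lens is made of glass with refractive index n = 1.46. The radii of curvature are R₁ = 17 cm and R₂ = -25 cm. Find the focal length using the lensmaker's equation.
1/f = (n − 1)(1/R₁ − 1/R₂) → f = 22 cm (converging lens)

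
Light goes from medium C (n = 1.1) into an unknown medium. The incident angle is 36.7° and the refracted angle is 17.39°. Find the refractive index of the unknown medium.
n₂ = n₁·sin θ₁ / sin θ₂ = 2.2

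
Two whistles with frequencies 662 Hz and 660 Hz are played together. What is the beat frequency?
2 Hz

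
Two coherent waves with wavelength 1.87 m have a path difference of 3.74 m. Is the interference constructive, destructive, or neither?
constructive — path difference = 2λ, a whole number of wavelengths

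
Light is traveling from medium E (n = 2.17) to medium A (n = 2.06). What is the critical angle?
θc = arcsin(n₂/n₁) = 71.68°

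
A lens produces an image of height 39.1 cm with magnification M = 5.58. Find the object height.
ho = |hi|/|M| = 7.007 cm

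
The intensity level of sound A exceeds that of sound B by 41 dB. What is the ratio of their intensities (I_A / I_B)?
I_A/I_B = 10^(Δβ/10) = 12590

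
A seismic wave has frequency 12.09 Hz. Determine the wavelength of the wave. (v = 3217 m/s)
λ = v/f = 266.1 m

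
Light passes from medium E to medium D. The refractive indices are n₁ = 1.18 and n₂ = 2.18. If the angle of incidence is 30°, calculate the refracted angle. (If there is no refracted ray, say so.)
sin θ₂ = (n₁/n₂)·sin θ₁ = 0.2706 → θ₂ = 15.7°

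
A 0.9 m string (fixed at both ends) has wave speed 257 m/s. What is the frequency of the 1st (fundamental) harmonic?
fₙ = nv/(2L) = 142.8 Hz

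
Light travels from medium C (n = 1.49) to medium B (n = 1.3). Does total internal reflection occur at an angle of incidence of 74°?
θc = arcsin(n₂/n₁) = 60.75°; 74° > θc, so yes — total internal reflection.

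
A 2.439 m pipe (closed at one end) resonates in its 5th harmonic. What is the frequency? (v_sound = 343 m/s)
fₙ = nv/(4L) = 175.8 Hz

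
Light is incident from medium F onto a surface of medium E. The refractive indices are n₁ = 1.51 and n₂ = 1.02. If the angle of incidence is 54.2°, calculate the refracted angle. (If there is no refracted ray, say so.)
sin θ₂ = (n₁/n₂)·sin θ₁ = 1.201 > 1, so there is no refracted ray — the light undergoes total internal reflection.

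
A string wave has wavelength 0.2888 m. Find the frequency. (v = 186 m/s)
f = v/λ = 644 Hz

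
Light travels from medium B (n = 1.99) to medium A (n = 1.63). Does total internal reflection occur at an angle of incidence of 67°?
θc = arcsin(n₂/n₁) = 54.99°; 67° > θc, so yes — total internal reflection.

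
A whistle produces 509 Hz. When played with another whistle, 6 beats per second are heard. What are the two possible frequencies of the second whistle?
f₂ = 509 ± 6 Hz → 515 Hz or 503 Hz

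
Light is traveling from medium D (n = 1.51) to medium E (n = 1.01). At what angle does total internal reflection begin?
θc = arcsin(n₂/n₁) = 41.98°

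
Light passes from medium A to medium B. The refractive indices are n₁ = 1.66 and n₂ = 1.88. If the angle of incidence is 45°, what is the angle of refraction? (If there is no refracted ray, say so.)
sin θ₂ = (n₁/n₂)·sin θ₁ = 0.6244 → θ₂ = 38.64°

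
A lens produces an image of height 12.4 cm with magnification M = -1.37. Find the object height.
ho = |hi|/|M| = 9.051 cm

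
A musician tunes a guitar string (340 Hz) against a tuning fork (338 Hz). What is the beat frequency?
2 Hz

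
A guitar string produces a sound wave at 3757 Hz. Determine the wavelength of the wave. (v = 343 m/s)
λ = v/f = 0.0913 m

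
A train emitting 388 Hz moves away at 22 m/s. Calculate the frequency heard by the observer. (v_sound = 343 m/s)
f_obs = f·v/(v + v_s) = 364.6 Hz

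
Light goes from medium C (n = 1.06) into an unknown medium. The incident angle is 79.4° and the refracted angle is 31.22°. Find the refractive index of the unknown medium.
n₂ = n₁·sin θ₁ / sin θ₂ = 2.01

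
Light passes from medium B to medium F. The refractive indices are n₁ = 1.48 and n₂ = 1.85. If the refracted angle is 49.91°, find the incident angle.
sin θ₁ = (n₂/n₁)·sin θ₂ → θ₁ = 73°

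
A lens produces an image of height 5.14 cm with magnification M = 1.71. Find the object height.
ho = |hi|/|M| = 3.006 cm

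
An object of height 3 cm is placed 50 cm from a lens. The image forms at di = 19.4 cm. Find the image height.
hi = (-di/do) × ho = -1.164 cm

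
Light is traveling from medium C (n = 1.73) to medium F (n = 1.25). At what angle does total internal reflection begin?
θc = arcsin(n₂/n₁) = 46.26°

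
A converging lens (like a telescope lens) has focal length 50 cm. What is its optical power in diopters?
P = 1/f = 2 D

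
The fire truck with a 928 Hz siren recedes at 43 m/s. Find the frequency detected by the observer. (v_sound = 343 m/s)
f_obs = f·v/(v + v_s) = 824.6 Hz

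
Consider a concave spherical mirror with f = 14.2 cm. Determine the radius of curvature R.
R = 2|f| = 28.4 cm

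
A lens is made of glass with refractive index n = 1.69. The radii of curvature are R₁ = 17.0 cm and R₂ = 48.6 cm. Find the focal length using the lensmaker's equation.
1/f = (n − 1)(1/R₁ − 1/R₂) → f = 37.89 cm (converging lens)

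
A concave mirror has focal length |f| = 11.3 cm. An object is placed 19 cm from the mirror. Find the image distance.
f = +11.3 cm (concave); 1/di = 1/f − 1/do → di = 27.88 cm (real image, in front of mirror)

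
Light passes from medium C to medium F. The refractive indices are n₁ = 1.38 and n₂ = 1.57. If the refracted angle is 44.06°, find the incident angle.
sin θ₁ = (n₂/n₁)·sin θ₂ → θ₁ = 52.29°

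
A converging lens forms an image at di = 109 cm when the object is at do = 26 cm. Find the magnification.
M = −di/do = -4.192 (inverted image)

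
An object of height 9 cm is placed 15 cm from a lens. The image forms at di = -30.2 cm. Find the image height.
hi = (-di/do) × ho = 18.12 cm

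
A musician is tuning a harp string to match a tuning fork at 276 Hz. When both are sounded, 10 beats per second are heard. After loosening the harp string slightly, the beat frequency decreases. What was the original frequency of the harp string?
286 Hz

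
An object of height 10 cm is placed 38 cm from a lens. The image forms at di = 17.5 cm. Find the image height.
hi = (-di/do) × ho = -4.605 cm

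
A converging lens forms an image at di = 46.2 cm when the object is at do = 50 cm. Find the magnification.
M = −di/do = -0.924 (inverted image)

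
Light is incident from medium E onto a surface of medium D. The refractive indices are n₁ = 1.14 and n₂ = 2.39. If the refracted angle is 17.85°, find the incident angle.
sin θ₁ = (n₂/n₁)·sin θ₂ → θ₁ = 39.99°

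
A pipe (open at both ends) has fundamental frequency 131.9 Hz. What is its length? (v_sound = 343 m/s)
L = v/(2f₁) = 1.3 m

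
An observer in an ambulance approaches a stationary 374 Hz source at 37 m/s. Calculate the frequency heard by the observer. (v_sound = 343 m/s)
f_obs = f·(v + v_o)/v = 414.3 Hz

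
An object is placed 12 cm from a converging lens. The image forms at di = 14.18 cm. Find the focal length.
1/f = 1/do + 1/di → f = 6.5 cm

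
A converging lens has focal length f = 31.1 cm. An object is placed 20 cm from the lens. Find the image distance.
1/di = 1/f − 1/do → di = -56.04 cm (virtual image)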